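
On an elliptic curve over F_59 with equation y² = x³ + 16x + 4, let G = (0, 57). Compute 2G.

tangent at (0, 57): λ = (3·0² + 16)/(2·57) ≡ 16/55. 55⁻¹ ≡ 44 (mod 59), so λ ≡ 16·44 ≡ 55.
  x = λ² - 0 - 0 = 3025 - 0 ≡ 16; y = λ·(0 - 16) - 57 ≡ 7. → (16, 7)

(16, 7)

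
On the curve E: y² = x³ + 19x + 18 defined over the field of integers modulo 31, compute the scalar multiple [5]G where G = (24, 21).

(16, 4)

Double-and-add on 5 = (101)₂. Start with G = (24, 21) for the leading 1-bit.
double: tangent at (24, 21): λ = (3·24² + 19)/(2·21) ≡ 11/11. 11⁻¹ ≡ 17 (mod 31) since 11·17 = 187 ≡ 1, so λ ≡ 11·17 ≡ 1.
  x = λ² - 24 - 24 = 1 - 48 ≡ 15; y = λ·(24 - 15) - 21 ≡ 19. → (15, 19)
double: tangent at (15, 19): λ = (3·15² + 19)/(2·19) ≡ 12/7. 7⁻¹ ≡ 9 (mod 31), so λ ≡ 12·9 ≡ 15.
  x = λ² - 15 - 15 = 225 - 30 ≡ 9; y = λ·(15 - 9) - 19 ≡ 9. → (9, 9)
add G: (9, 9) + (24, 21). λ = (21 - 9)/(24 - 9) ≡ 12/15 mod 31. 15⁻¹ ≡ 29 (mod 31), so λ ≡ 7.
  x = λ² - 9 - 24 = 49 - 33 ≡ 16; y = λ·(9 - 16) - 9 ≡ 4. → (16, 4)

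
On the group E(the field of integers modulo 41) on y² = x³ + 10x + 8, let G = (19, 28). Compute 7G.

(38, 22)

Repeated addition: build up to 7G.
2G: tangent at (19, 28): λ = (3·19² + 10)/(2·28) ≡ 27/15. 15⁻¹ ≡ 11 (mod 41), so λ ≡ 27·11 ≡ 10.
  x = λ² - 19 - 19 = 100 - 38 ≡ 21; y = λ·(19 - 21) - 28 ≡ 34. → (21, 34)
3G: (21, 34) + (19, 28). λ = (28 - 34)/(19 - 21) ≡ 35/39 mod 41. 39⁻¹ ≡ 20 (mod 41), so λ ≡ 3.
  x = λ² - 21 - 19 = 9 - 40 ≡ 10; y = λ·(21 - 10) - 34 ≡ 40. → (10, 40)
4G: (10, 40) + (19, 28). λ = (28 - 40)/(19 - 10) ≡ 29/9 mod 41. 9⁻¹ ≡ 32 (mod 41) since 9·32 = 288 ≡ 1, so λ ≡ 26.
  x = λ² - 10 - 19 = 676 - 29 ≡ 32; y = λ·(10 - 32) - 40 ≡ 3. → (32, 3)
5G: (32, 3) + (19, 28). λ = (28 - 3)/(19 - 32) ≡ 25/28 mod 41. 28⁻¹ ≡ 22 (mod 41), so λ ≡ 17.
  x = λ² - 32 - 19 = 289 - 51 ≡ 33; y = λ·(32 - 33) - 3 ≡ 21. → (33, 21)
6G: (33, 21) + (19, 28). λ = (28 - 21)/(19 - 33) ≡ 7/27 mod 41. 27⁻¹ ≡ 38 (mod 41) since 27·38 = 1026 ≡ 1, so λ ≡ 20.
  x = λ² - 33 - 19 = 400 - 52 ≡ 20; y = λ·(33 - 20) - 21 ≡ 34. → (20, 34)
7G: (20, 34) + (19, 28). λ = (28 - 34)/(19 - 20) ≡ 35/40 mod 41. 40⁻¹ ≡ 40 (mod 41), so λ ≡ 6.
  x = λ² - 20 - 19 = 36 - 39 ≡ 38; y = λ·(20 - 38) - 34 ≡ 22. → (38, 22)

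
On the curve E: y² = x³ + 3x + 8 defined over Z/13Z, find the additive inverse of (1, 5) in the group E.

(1, 8)

-(1, 5) = (1, -5 mod 13) = (1, 8).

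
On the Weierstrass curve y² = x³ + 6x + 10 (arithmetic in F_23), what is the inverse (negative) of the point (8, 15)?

(8, 8)

-(8, 15) = (8, -15 mod 23) = (8, 8).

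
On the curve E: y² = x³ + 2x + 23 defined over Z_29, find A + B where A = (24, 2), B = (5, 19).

(20, 28)

(24, 2) + (5, 19). λ = (19 - 2)/(5 - 24) ≡ 17/10 mod 29. 10⁻¹ ≡ 3 (mod 29), so λ ≡ 22.
  x = λ² - 24 - 5 = 484 - 29 ≡ 20; y = λ·(24 - 20) - 2 ≡ 28. → (20, 28)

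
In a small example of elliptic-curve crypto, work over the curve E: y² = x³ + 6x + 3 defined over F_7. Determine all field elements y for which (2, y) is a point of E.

3, 4

x³ + 6x + 3 = 23 ≡ 2 (mod 7).
Square roots of 2 mod 7: 3 and 4 (since 3² = 9 ≡ 2).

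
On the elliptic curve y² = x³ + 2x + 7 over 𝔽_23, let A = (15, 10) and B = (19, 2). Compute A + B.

(16, 15)

(15, 10) + (19, 2). λ = (2 - 10)/(19 - 15) ≡ 15/4 mod 23. 4⁻¹ ≡ 6 (mod 23) since 4·6 = 24 ≡ 1, so λ ≡ 21.
  x = λ² - 15 - 19 = 441 - 34 ≡ 16; y = λ·(15 - 16) - 10 ≡ 15. → (16, 15)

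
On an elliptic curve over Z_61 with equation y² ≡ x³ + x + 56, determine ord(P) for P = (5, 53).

2P: tangent at (5, 53): λ = (3·5² + 1)/(2·53) ≡ 15/45. 45⁻¹ ≡ 19 (mod 61), so λ ≡ 15·19 ≡ 41.
  x = λ² - 5 - 5 = 1681 - 10 ≡ 24; y = λ·(5 - 24) - 53 ≡ 22. → (24, 22)
3P: (24, 22) + (5, 53). λ = (53 - 22)/(5 - 24) ≡ 31/42 mod 61. 42⁻¹ ≡ 16 (mod 61) since 42·16 = 672 ≡ 1, so λ ≡ 8.
  x = λ² - 24 - 5 = 64 - 29 ≡ 35; y = λ·(24 - 35) - 22 ≡ 12. → (35, 12)
4P: (35, 12) + (5, 53). λ = (53 - 12)/(5 - 35) ≡ 41/31 mod 61. 31⁻¹ ≡ 2 (mod 61), so λ ≡ 21.
  x = λ² - 35 - 5 = 441 - 40 ≡ 35; y = λ·(35 - 35) - 12 ≡ 49. → (35, 49)
5P: (35, 49) + (5, 53). λ = (53 - 49)/(5 - 35) ≡ 4/31 mod 61. 31⁻¹ ≡ 2 (mod 61), so λ ≡ 8.
  x = λ² - 35 - 5 = 64 - 40 ≡ 24; y = λ·(35 - 24) - 49 ≡ 39. → (24, 39)
6P: (24, 39) + (5, 53). λ = (53 - 39)/(5 - 24) ≡ 14/42 mod 61. 42⁻¹ ≡ 16 (mod 61), so λ ≡ 41.
  x = λ² - 24 - 5 = 1681 - 29 ≡ 5; y = λ·(24 - 5) - 39 ≡ 8. → (5, 8)
7P: (5, 8) + (5, 53): same x and y₁ ≡ -y₂, so the sum is O.
7P = O, so the order is 7.

7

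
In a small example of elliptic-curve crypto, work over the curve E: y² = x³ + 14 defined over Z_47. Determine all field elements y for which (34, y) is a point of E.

x³ + 0x + 14 = 39318 ≡ 26 (mod 47).
26 is a non-residue mod 47; no y exists.

none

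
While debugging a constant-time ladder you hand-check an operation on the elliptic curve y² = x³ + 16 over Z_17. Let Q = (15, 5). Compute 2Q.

tangent at (15, 5): λ = (3·15² + 0)/(2·5) ≡ 12/10. 10⁻¹ ≡ 12 (mod 17) since 10·12 = 120 ≡ 1, so λ ≡ 12·12 ≡ 8.
  x = λ² - 15 - 15 = 64 - 30 ≡ 0; y = λ·(15 - 0) - 5 ≡ 13. → (0, 13)

(0, 13)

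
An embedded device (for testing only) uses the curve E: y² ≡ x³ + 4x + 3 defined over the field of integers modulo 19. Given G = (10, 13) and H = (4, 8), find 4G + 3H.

(4, 11)

First 4G:
Double-and-add on 4 = (100)₂. Start with G = (10, 13) for the leading 1-bit.
double: tangent at (10, 13): λ = (3·10² + 4)/(2·13) ≡ 0/7. 7⁻¹ ≡ 11 (mod 19), so λ ≡ 0·11 ≡ 0.
  x = λ² - 10 - 10 = 0 - 20 ≡ 18; y = λ·(10 - 18) - 13 ≡ 6. → (18, 6)
double: tangent at (18, 6): λ = (3·18² + 4)/(2·6) ≡ 7/12. 12⁻¹ ≡ 8 (mod 19), so λ ≡ 7·8 ≡ 18.
  x = λ² - 18 - 18 = 324 - 36 ≡ 3; y = λ·(18 - 3) - 6 ≡ 17. → (3, 17)
4G = (3, 17).
Next 3H:
Repeated addition: build up to 3H.
2H: tangent at (4, 8): λ = (3·4² + 4)/(2·8) ≡ 14/16. 16⁻¹ ≡ 6 (mod 19) since 16·6 = 96 ≡ 1, so λ ≡ 14·6 ≡ 8.
  x = λ² - 4 - 4 = 64 - 8 ≡ 18; y = λ·(4 - 18) - 8 ≡ 13. → (18, 13)
3H: (18, 13) + (4, 8). λ = (8 - 13)/(4 - 18) ≡ 14/5 mod 19. 5⁻¹ ≡ 4 (mod 19), so λ ≡ 18.
  x = λ² - 18 - 4 = 324 - 22 ≡ 17; y = λ·(18 - 17) - 13 ≡ 5. → (17, 5)
3H = (17, 5).
Finally 4G + 3H:
(3, 17) + (17, 5). λ = (5 - 17)/(17 - 3) ≡ 7/14 mod 19. 14⁻¹ ≡ 15 (mod 19), so λ ≡ 10.
  x = λ² - 3 - 17 = 100 - 20 ≡ 4; y = λ·(3 - 4) - 17 ≡ 11. → (4, 11)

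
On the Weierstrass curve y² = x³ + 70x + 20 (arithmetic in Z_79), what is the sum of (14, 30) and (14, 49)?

The two points share x = 14 and their y-coordinates satisfy 30 + 49 ≡ 0 (mod 79), so they are inverses. Their sum is 𝒪.

O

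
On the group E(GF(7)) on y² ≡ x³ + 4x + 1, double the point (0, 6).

(4, 2)

tangent at (0, 6): λ = (3·0² + 4)/(2·6) ≡ 4/5. 5⁻¹ ≡ 3 (mod 7) since 5·3 = 15 ≡ 1, so λ ≡ 4·3 ≡ 5.
  x = λ² - 0 - 0 = 25 - 0 ≡ 4; y = λ·(0 - 4) - 6 ≡ 2. → (4, 2)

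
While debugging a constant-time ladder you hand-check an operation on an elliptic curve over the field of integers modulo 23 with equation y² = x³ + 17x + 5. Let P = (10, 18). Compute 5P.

Double-and-add on 5 = (101)₂. Start with P = (10, 18) for the leading 1-bit.
double: tangent at (10, 18): λ = (3·10² + 17)/(2·18) ≡ 18/13. 13⁻¹ ≡ 16 (mod 23) since 13·16 = 208 ≡ 1, so λ ≡ 18·16 ≡ 12.
  x = λ² - 10 - 10 = 144 - 20 ≡ 9; y = λ·(10 - 9) - 18 ≡ 17. → (9, 17)
double: tangent at (9, 17): λ = (3·9² + 17)/(2·17) ≡ 7/11. 11⁻¹ ≡ 21 (mod 23), so λ ≡ 7·21 ≡ 9.
  x = λ² - 9 - 9 = 81 - 18 ≡ 17; y = λ·(9 - 17) - 17 ≡ 3. → (17, 3)
add P: (17, 3) + (10, 18). λ = (18 - 3)/(10 - 17) ≡ 15/16 mod 23. 16⁻¹ ≡ 13 (mod 23), so λ ≡ 11.
  x = λ² - 17 - 10 = 121 - 27 ≡ 2; y = λ·(17 - 2) - 3 ≡ 1. → (2, 1)

(2, 1)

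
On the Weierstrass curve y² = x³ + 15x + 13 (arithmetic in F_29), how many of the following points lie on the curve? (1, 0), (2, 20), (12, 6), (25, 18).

3

(1, 0): 0² ≡ 0, rhs ≡ 0 → on.
(2, 20): 20² ≡ 23, rhs ≡ 22 → off.
(12, 6): 6² ≡ 7, rhs ≡ 7 → on.
(25, 18): 18² ≡ 5, rhs ≡ 5 → on.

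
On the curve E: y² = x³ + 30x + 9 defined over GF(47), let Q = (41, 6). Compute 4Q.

Repeated addition: build up to 4Q.
2Q: tangent at (41, 6): λ = (3·41² + 30)/(2·6) ≡ 44/12. 12⁻¹ ≡ 4 (mod 47) since 12·4 = 48 ≡ 1, so λ ≡ 44·4 ≡ 35.
  x = λ² - 41 - 41 = 1225 - 82 ≡ 15; y = λ·(41 - 15) - 6 ≡ 11. → (15, 11)
3Q: (15, 11) + (41, 6). λ = (6 - 11)/(41 - 15) ≡ 42/26 mod 47. 26⁻¹ ≡ 38 (mod 47) since 26·38 = 988 ≡ 1, so λ ≡ 45.
  x = λ² - 15 - 41 = 2025 - 56 ≡ 42; y = λ·(15 - 42) - 11 ≡ 43. → (42, 43)
4Q: (42, 43) + (41, 6). λ = (6 - 43)/(41 - 42) ≡ 10/46 mod 47. 46⁻¹ ≡ 46 (mod 47), so λ ≡ 37.
  x = λ² - 42 - 41 = 1369 - 83 ≡ 17; y = λ·(42 - 17) - 43 ≡ 36. → (17, 36)

(17, 36)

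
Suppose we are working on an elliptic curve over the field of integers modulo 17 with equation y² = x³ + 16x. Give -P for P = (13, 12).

-(13, 12) = (13, -12 mod 17) = (13, 5).

(13, 5)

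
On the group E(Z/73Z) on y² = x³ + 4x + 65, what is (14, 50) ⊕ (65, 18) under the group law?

(14, 50) + (65, 18). λ = (18 - 50)/(65 - 14) ≡ 41/51 mod 73. 51⁻¹ ≡ 63 (mod 73), so λ ≡ 28.
  x = λ² - 14 - 65 = 784 - 79 ≡ 48; y = λ·(14 - 48) - 50 ≡ 20. → (48, 20)

(48, 20)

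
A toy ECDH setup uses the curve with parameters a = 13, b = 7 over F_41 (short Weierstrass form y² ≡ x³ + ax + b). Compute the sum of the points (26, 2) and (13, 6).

(38, 8)

(26, 2) + (13, 6). λ = (6 - 2)/(13 - 26) ≡ 4/28 mod 41. 28⁻¹ ≡ 22 (mod 41) since 28·22 = 616 ≡ 1, so λ ≡ 6.
  x = λ² - 26 - 13 = 36 - 39 ≡ 38; y = λ·(26 - 38) - 2 ≡ 8. → (38, 8)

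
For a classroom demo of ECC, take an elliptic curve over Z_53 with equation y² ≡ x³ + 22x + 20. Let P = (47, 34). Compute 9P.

(40, 9)

Double-and-add on 9 = (1001)₂. Start with P = (47, 34) for the leading 1-bit.
double: tangent at (47, 34): λ = (3·47² + 22)/(2·34) ≡ 24/15. 15⁻¹ ≡ 46 (mod 53) since 15·46 = 690 ≡ 1, so λ ≡ 24·46 ≡ 44.
  x = λ² - 47 - 47 = 1936 - 94 ≡ 40; y = λ·(47 - 40) - 34 ≡ 9. → (40, 9)
double: tangent at (40, 9): λ = (3·40² + 22)/(2·9) ≡ 52/18. 18⁻¹ ≡ 3 (mod 53) since 18·3 = 54 ≡ 1, so λ ≡ 52·3 ≡ 50.
  x = λ² - 40 - 40 = 2500 - 80 ≡ 35; y = λ·(40 - 35) - 9 ≡ 29. → (35, 29)
double: tangent at (35, 29): λ = (3·35² + 22)/(2·29) ≡ 40/5. 5⁻¹ ≡ 32 (mod 53), so λ ≡ 40·32 ≡ 8.
  x = λ² - 35 - 35 = 64 - 70 ≡ 47; y = λ·(35 - 47) - 29 ≡ 34. → (47, 34)
add P: tangent at (47, 34): λ = (3·47² + 22)/(2·34) ≡ 24/15. 15⁻¹ ≡ 46 (mod 53), so λ ≡ 24·46 ≡ 44.
  x = λ² - 47 - 47 = 1936 - 94 ≡ 40; y = λ·(47 - 40) - 34 ≡ 9. → (40, 9)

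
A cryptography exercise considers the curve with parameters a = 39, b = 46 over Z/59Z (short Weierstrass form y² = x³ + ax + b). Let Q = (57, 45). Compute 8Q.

(1, 33)

Repeated addition: build up to 8Q.
2Q: tangent at (57, 45): λ = (3·57² + 39)/(2·45) ≡ 51/31. 31⁻¹ ≡ 40 (mod 59), so λ ≡ 51·40 ≡ 34.
  x = λ² - 57 - 57 = 1156 - 114 ≡ 39; y = λ·(57 - 39) - 45 ≡ 36. → (39, 36)
3Q: (39, 36) + (57, 45). λ = (45 - 36)/(57 - 39) ≡ 9/18 mod 59. 18⁻¹ ≡ 23 (mod 59) since 18·23 = 414 ≡ 1, so λ ≡ 30.
  x = λ² - 39 - 57 = 900 - 96 ≡ 37; y = λ·(39 - 37) - 36 ≡ 24. → (37, 24)
4Q: (37, 24) + (57, 45). λ = (45 - 24)/(57 - 37) ≡ 21/20 mod 59. 20⁻¹ ≡ 3 (mod 59) since 20·3 = 60 ≡ 1, so λ ≡ 4.
  x = λ² - 37 - 57 = 16 - 94 ≡ 40; y = λ·(37 - 40) - 24 ≡ 23. → (40, 23)
5Q: (40, 23) + (57, 45). λ = (45 - 23)/(57 - 40) ≡ 22/17 mod 59. 17⁻¹ ≡ 7 (mod 59), so λ ≡ 36.
  x = λ² - 40 - 57 = 1296 - 97 ≡ 19; y = λ·(40 - 19) - 23 ≡ 25. → (19, 25)
6Q: (19, 25) + (57, 45). λ = (45 - 25)/(57 - 19) ≡ 20/38 mod 59. 38⁻¹ ≡ 14 (mod 59), so λ ≡ 44.
  x = λ² - 19 - 57 = 1936 - 76 ≡ 31; y = λ·(19 - 31) - 25 ≡ 37. → (31, 37)
7Q: (31, 37) + (57, 45). λ = (45 - 37)/(57 - 31) ≡ 8/26 mod 59. 26⁻¹ ≡ 25 (mod 59), so λ ≡ 23.
  x = λ² - 31 - 57 = 529 - 88 ≡ 28; y = λ·(31 - 28) - 37 ≡ 32. → (28, 32)
8Q: (28, 32) + (57, 45). λ = (45 - 32)/(57 - 28) ≡ 13/29 mod 59. 29⁻¹ ≡ 57 (mod 59), so λ ≡ 33.
  x = λ² - 28 - 57 = 1089 - 85 ≡ 1; y = λ·(28 - 1) - 32 ≡ 33. → (1, 33)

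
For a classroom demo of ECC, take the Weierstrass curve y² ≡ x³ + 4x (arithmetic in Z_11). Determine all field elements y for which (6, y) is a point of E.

x³ + 4x + 0 = 240 ≡ 9 (mod 11).
Square roots of 9 mod 11: 3 and 8 (since 3² = 9 ≡ 9).

3, 8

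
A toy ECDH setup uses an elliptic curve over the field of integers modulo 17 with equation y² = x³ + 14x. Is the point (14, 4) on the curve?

yes

y² = 4² ≡ 16; x³ + 14x + 0 = 2940 ≡ 16 (mod 17). 16 = 16.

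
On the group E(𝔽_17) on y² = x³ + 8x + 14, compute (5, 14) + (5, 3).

The two points share x = 5 and their y-coordinates satisfy 14 + 3 ≡ 0 (mod 17), so they are inverses. Their sum is O.

O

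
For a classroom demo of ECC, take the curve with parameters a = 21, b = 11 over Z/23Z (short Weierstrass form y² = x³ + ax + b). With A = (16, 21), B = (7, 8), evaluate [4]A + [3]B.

First 4A:
Double-and-add on 4 = (100)₂. Start with A = (16, 21) for the leading 1-bit.
double: tangent at (16, 21): λ = (3·16² + 21)/(2·21) ≡ 7/19. 19⁻¹ ≡ 17 (mod 23), so λ ≡ 7·17 ≡ 4.
  x = λ² - 16 - 16 = 16 - 32 ≡ 7; y = λ·(16 - 7) - 21 ≡ 15. → (7, 15)
double: tangent at (7, 15): λ = (3·7² + 21)/(2·15) ≡ 7/7. 7⁻¹ ≡ 10 (mod 23), so λ ≡ 7·10 ≡ 1.
  x = λ² - 7 - 7 = 1 - 14 ≡ 10; y = λ·(7 - 10) - 15 ≡ 5. → (10, 5)
4A = (10, 5).
Next 3B:
Repeated addition: build up to 3B.
2B: tangent at (7, 8): λ = (3·7² + 21)/(2·8) ≡ 7/16. 16⁻¹ ≡ 13 (mod 23), so λ ≡ 7·13 ≡ 22.
  x = λ² - 7 - 7 = 484 - 14 ≡ 10; y = λ·(7 - 10) - 8 ≡ 18. → (10, 18)
3B: (10, 18) + (7, 8). λ = (8 - 18)/(7 - 10) ≡ 13/20 mod 23. 20⁻¹ ≡ 15 (mod 23), so λ ≡ 11.
  x = λ² - 10 - 7 = 121 - 17 ≡ 12; y = λ·(10 - 12) - 18 ≡ 6. → (12, 6)
3B = (12, 6).
Finally 4A + 3B:
(10, 5) + (12, 6). λ = (6 - 5)/(12 - 10) ≡ 1/2 mod 23. 2⁻¹ ≡ 12 (mod 23) since 2·12 = 24 ≡ 1, so λ ≡ 12.
  x = λ² - 10 - 12 = 144 - 22 ≡ 7; y = λ·(10 - 7) - 5 ≡ 8. → (7, 8)

(7, 8)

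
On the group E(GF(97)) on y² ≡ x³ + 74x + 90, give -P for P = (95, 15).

-(95, 15) = (95, -15 mod 97) = (95, 82).

(95, 82)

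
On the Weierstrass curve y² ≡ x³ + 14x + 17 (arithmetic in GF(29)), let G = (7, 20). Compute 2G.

(14, 12)

tangent at (7, 20): λ = (3·7² + 14)/(2·20) ≡ 16/11. 11⁻¹ ≡ 8 (mod 29) since 11·8 = 88 ≡ 1, so λ ≡ 16·8 ≡ 12.
  x = λ² - 7 - 7 = 144 - 14 ≡ 14; y = λ·(7 - 14) - 20 ≡ 12. → (14, 12)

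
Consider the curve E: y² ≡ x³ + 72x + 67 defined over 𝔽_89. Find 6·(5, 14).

Write P = (5, 14).
Double-and-add on 6 = (110)₂. Start with P = (5, 14) for the leading 1-bit.
double: tangent at (5, 14): λ = (3·5² + 72)/(2·14) ≡ 58/28. 28⁻¹ ≡ 35 (mod 89), so λ ≡ 58·35 ≡ 72.
  x = λ² - 5 - 5 = 5184 - 10 ≡ 12; y = λ·(5 - 12) - 14 ≡ 16. → (12, 16)
add P: (12, 16) + (5, 14). λ = (14 - 16)/(5 - 12) ≡ 87/82 mod 89. 82⁻¹ ≡ 38 (mod 89) since 82·38 = 3116 ≡ 1, so λ ≡ 13.
  x = λ² - 12 - 5 = 169 - 17 ≡ 63; y = λ·(12 - 63) - 16 ≡ 33. → (63, 33)
double: tangent at (63, 33): λ = (3·63² + 72)/(2·33) ≡ 53/66. 66⁻¹ ≡ 58 (mod 89), so λ ≡ 53·58 ≡ 48.
  x = λ² - 63 - 63 = 2304 - 126 ≡ 42; y = λ·(63 - 42) - 33 ≡ 85. → (42, 85)

(42, 85)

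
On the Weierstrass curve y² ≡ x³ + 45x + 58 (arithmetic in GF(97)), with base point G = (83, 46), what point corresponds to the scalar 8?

(45, 66)

Double-and-add on 8 = (1000)₂. Start with G = (83, 46) for the leading 1-bit.
double: tangent at (83, 46): λ = (3·83² + 45)/(2·46) ≡ 51/92. 92⁻¹ ≡ 58 (mod 97), so λ ≡ 51·58 ≡ 48.
  x = λ² - 83 - 83 = 2304 - 166 ≡ 4; y = λ·(83 - 4) - 46 ≡ 60. → (4, 60)
double: tangent at (4, 60): λ = (3·4² + 45)/(2·60) ≡ 93/23. 23⁻¹ ≡ 38 (mod 97), so λ ≡ 93·38 ≡ 42.
  x = λ² - 4 - 4 = 1764 - 8 ≡ 10; y = λ·(4 - 10) - 60 ≡ 76. → (10, 76)
double: tangent at (10, 76): λ = (3·10² + 45)/(2·76) ≡ 54/55. 55⁻¹ ≡ 30 (mod 97), so λ ≡ 54·30 ≡ 68.
  x = λ² - 10 - 10 = 4624 - 20 ≡ 45; y = λ·(10 - 45) - 76 ≡ 66. → (45, 66)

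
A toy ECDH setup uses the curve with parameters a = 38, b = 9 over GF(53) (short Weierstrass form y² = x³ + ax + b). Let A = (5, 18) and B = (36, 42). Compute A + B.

(11, 3)

(5, 18) + (36, 42). λ = (42 - 18)/(36 - 5) ≡ 24/31 mod 53. 31⁻¹ ≡ 12 (mod 53), so λ ≡ 23.
  x = λ² - 5 - 36 = 529 - 41 ≡ 11; y = λ·(5 - 11) - 18 ≡ 3. → (11, 3)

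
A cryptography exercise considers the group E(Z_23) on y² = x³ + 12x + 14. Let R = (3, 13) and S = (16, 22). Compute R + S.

(3, 13) + (16, 22). λ = (22 - 13)/(16 - 3) ≡ 9/13 mod 23. 13⁻¹ ≡ 16 (mod 23) since 13·16 = 208 ≡ 1, so λ ≡ 6.
  x = λ² - 3 - 16 = 36 - 19 ≡ 17; y = λ·(3 - 17) - 13 ≡ 18. → (17, 18)

(17, 18)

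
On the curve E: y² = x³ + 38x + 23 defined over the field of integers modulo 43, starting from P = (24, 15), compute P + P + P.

(0, 18)

Repeated addition: build up to 3P.
2P: tangent at (24, 15): λ = (3·24² + 38)/(2·15) ≡ 3/30. 30⁻¹ ≡ 33 (mod 43) since 30·33 = 990 ≡ 1, so λ ≡ 3·33 ≡ 13.
  x = λ² - 24 - 24 = 169 - 48 ≡ 35; y = λ·(24 - 35) - 15 ≡ 14. → (35, 14)
3P: (35, 14) + (24, 15). λ = (15 - 14)/(24 - 35) ≡ 1/32 mod 43. 32⁻¹ ≡ 39 (mod 43), so λ ≡ 39.
  x = λ² - 35 - 24 = 1521 - 59 ≡ 0; y = λ·(35 - 0) - 14 ≡ 18. → (0, 18)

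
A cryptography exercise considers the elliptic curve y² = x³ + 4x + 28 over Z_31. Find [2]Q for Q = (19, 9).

tangent at (19, 9): λ = (3·19² + 4)/(2·9) ≡ 2/18. 18⁻¹ ≡ 19 (mod 31) since 18·19 = 342 ≡ 1, so λ ≡ 2·19 ≡ 7.
  x = λ² - 19 - 19 = 49 - 38 ≡ 11; y = λ·(19 - 11) - 9 ≡ 16. → (11, 16)

(11, 16)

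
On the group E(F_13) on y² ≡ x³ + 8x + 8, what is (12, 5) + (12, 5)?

tangent at (12, 5): λ = (3·12² + 8)/(2·5) ≡ 11/10. 10⁻¹ ≡ 4 (mod 13), so λ ≡ 11·4 ≡ 5.
  x = λ² - 12 - 12 = 25 - 24 ≡ 1; y = λ·(12 - 1) - 5 ≡ 11. → (1, 11)

(1, 11)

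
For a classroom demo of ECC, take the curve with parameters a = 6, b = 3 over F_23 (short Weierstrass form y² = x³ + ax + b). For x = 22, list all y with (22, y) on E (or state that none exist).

none

x³ + 6x + 3 = 10783 ≡ 19 (mod 23).
19 is a non-residue mod 23; no y exists.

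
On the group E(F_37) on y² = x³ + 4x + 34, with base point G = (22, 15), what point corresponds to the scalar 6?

(25, 21)

Repeated addition: build up to 6G.
2G: tangent at (22, 15): λ = (3·22² + 4)/(2·15) ≡ 13/30. 30⁻¹ ≡ 21 (mod 37), so λ ≡ 13·21 ≡ 14.
  x = λ² - 22 - 22 = 196 - 44 ≡ 4; y = λ·(22 - 4) - 15 ≡ 15. → (4, 15)
3G: (4, 15) + (22, 15). λ = (15 - 15)/(22 - 4) ≡ 0/18 mod 37. 18⁻¹ ≡ 35 (mod 37), so λ ≡ 0.
  x = λ² - 4 - 22 = 0 - 26 ≡ 11; y = λ·(4 - 11) - 15 ≡ 22. → (11, 22)
4G: (11, 22) + (22, 15). λ = (15 - 22)/(22 - 11) ≡ 30/11 mod 37. 11⁻¹ ≡ 27 (mod 37) since 11·27 = 297 ≡ 1, so λ ≡ 33.
  x = λ² - 11 - 22 = 1089 - 33 ≡ 20; y = λ·(11 - 20) - 22 ≡ 14. → (20, 14)
5G: (20, 14) + (22, 15). λ = (15 - 14)/(22 - 20) ≡ 1/2 mod 37. 2⁻¹ ≡ 19 (mod 37), so λ ≡ 19.
  x = λ² - 20 - 22 = 361 - 42 ≡ 23; y = λ·(20 - 23) - 14 ≡ 3. → (23, 3)
6G: (23, 3) + (22, 15). λ = (15 - 3)/(22 - 23) ≡ 12/36 mod 37. 36⁻¹ ≡ 36 (mod 37), so λ ≡ 25.
  x = λ² - 23 - 22 = 625 - 45 ≡ 25; y = λ·(23 - 25) - 3 ≡ 21. → (25, 21)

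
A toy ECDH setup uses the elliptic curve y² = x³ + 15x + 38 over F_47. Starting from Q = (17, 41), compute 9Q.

(9, 44)

Repeated addition: build up to 9Q.
2Q: tangent at (17, 41): λ = (3·17² + 15)/(2·41) ≡ 36/35. 35⁻¹ ≡ 43 (mod 47) since 35·43 = 1505 ≡ 1, so λ ≡ 36·43 ≡ 44.
  x = λ² - 17 - 17 = 1936 - 34 ≡ 22; y = λ·(17 - 22) - 41 ≡ 21. → (22, 21)
3Q: (22, 21) + (17, 41). λ = (41 - 21)/(17 - 22) ≡ 20/42 mod 47. 42⁻¹ ≡ 28 (mod 47), so λ ≡ 43.
  x = λ² - 22 - 17 = 1849 - 39 ≡ 24; y = λ·(22 - 24) - 21 ≡ 34. → (24, 34)
4Q: (24, 34) + (17, 41). λ = (41 - 34)/(17 - 24) ≡ 7/40 mod 47. 40⁻¹ ≡ 20 (mod 47), so λ ≡ 46.
  x = λ² - 24 - 17 = 2116 - 41 ≡ 7; y = λ·(24 - 7) - 34 ≡ 43. → (7, 43)
5Q: (7, 43) + (17, 41). λ = (41 - 43)/(17 - 7) ≡ 45/10 mod 47. 10⁻¹ ≡ 33 (mod 47), so λ ≡ 28.
  x = λ² - 7 - 17 = 784 - 24 ≡ 8; y = λ·(7 - 8) - 43 ≡ 23. → (8, 23)
6Q: (8, 23) + (17, 41). λ = (41 - 23)/(17 - 8) ≡ 18/9 mod 47. 9⁻¹ ≡ 21 (mod 47), so λ ≡ 2.
  x = λ² - 8 - 17 = 4 - 25 ≡ 26; y = λ·(8 - 26) - 23 ≡ 35. → (26, 35)
7Q: (26, 35) + (17, 41). λ = (41 - 35)/(17 - 26) ≡ 6/38 mod 47. 38⁻¹ ≡ 26 (mod 47), so λ ≡ 15.
  x = λ² - 26 - 17 = 225 - 43 ≡ 41; y = λ·(26 - 41) - 35 ≡ 22. → (41, 22)
8Q: (41, 22) + (17, 41). λ = (41 - 22)/(17 - 41) ≡ 19/23 mod 47. 23⁻¹ ≡ 45 (mod 47), so λ ≡ 9.
  x = λ² - 41 - 17 = 81 - 58 ≡ 23; y = λ·(41 - 23) - 22 ≡ 46. → (23, 46)
9Q: (23, 46) + (17, 41). λ = (41 - 46)/(17 - 23) ≡ 42/41 mod 47. 41⁻¹ ≡ 39 (mod 47) since 41·39 = 1599 ≡ 1, so λ ≡ 40.
  x = λ² - 23 - 17 = 1600 - 40 ≡ 9; y = λ·(23 - 9) - 46 ≡ 44. → (9, 44)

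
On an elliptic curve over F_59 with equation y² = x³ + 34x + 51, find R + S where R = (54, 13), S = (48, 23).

(45, 31)

(54, 13) + (48, 23). λ = (23 - 13)/(48 - 54) ≡ 10/53 mod 59. 53⁻¹ ≡ 49 (mod 59) since 53·49 = 2597 ≡ 1, so λ ≡ 18.
  x = λ² - 54 - 48 = 324 - 102 ≡ 45; y = λ·(54 - 45) - 13 ≡ 31. → (45, 31)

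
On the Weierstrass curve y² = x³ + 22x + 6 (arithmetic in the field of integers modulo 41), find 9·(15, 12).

(20, 0)

Write Q = (15, 12).
Double-and-add on 9 = (1001)₂. Start with Q = (15, 12) for the leading 1-bit.
double: tangent at (15, 12): λ = (3·15² + 22)/(2·12) ≡ 0/24. 24⁻¹ ≡ 12 (mod 41), so λ ≡ 0·12 ≡ 0.
  x = λ² - 15 - 15 = 0 - 30 ≡ 11; y = λ·(15 - 11) - 12 ≡ 29. → (11, 29)
double: tangent at (11, 29): λ = (3·11² + 22)/(2·29) ≡ 16/17. 17⁻¹ ≡ 29 (mod 41), so λ ≡ 16·29 ≡ 13.
  x = λ² - 11 - 11 = 169 - 22 ≡ 24; y = λ·(11 - 24) - 29 ≡ 7. → (24, 7)
double: tangent at (24, 7): λ = (3·24² + 22)/(2·7) ≡ 28/14. 14⁻¹ ≡ 3 (mod 41), so λ ≡ 28·3 ≡ 2.
  x = λ² - 24 - 24 = 4 - 48 ≡ 38; y = λ·(24 - 38) - 7 ≡ 6. → (38, 6)
add Q: (38, 6) + (15, 12). λ = (12 - 6)/(15 - 38) ≡ 6/18 mod 41. 18⁻¹ ≡ 16 (mod 41) since 18·16 = 288 ≡ 1, so λ ≡ 14.
  x = λ² - 38 - 15 = 196 - 53 ≡ 20; y = λ·(38 - 20) - 6 ≡ 0. → (20, 0)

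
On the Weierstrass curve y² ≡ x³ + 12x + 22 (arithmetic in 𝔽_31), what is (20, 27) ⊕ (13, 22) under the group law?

(8, 17)

(20, 27) + (13, 22). λ = (22 - 27)/(13 - 20) ≡ 26/24 mod 31. 24⁻¹ ≡ 22 (mod 31), so λ ≡ 14.
  x = λ² - 20 - 13 = 196 - 33 ≡ 8; y = λ·(20 - 8) - 27 ≡ 17. → (8, 17)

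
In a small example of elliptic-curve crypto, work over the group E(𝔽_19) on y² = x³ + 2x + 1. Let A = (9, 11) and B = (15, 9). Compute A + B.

(9, 11) + (15, 9). λ = (9 - 11)/(15 - 9) ≡ 17/6 mod 19. 6⁻¹ ≡ 16 (mod 19) since 6·16 = 96 ≡ 1, so λ ≡ 6.
  x = λ² - 9 - 15 = 36 - 24 ≡ 12; y = λ·(9 - 12) - 11 ≡ 9. → (12, 9)

(12, 9)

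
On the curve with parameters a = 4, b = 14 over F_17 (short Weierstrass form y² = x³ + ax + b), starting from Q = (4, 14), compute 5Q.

Double-and-add on 5 = (101)₂. Start with Q = (4, 14) for the leading 1-bit.
double: tangent at (4, 14): λ = (3·4² + 4)/(2·14) ≡ 1/11. 11⁻¹ ≡ 14 (mod 17) since 11·14 = 154 ≡ 1, so λ ≡ 1·14 ≡ 14.
  x = λ² - 4 - 4 = 196 - 8 ≡ 1; y = λ·(4 - 1) - 14 ≡ 11. → (1, 11)
double: tangent at (1, 11): λ = (3·1² + 4)/(2·11) ≡ 7/5. 5⁻¹ ≡ 7 (mod 17), so λ ≡ 7·7 ≡ 15.
  x = λ² - 1 - 1 = 225 - 2 ≡ 2; y = λ·(1 - 2) - 11 ≡ 8. → (2, 8)
add Q: (2, 8) + (4, 14). λ = (14 - 8)/(4 - 2) ≡ 6/2 mod 17. 2⁻¹ ≡ 9 (mod 17), so λ ≡ 3.
  x = λ² - 2 - 4 = 9 - 6 ≡ 3; y = λ·(2 - 3) - 8 ≡ 6. → (3, 6)

(3, 6)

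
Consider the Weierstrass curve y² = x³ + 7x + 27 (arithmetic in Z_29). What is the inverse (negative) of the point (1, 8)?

-(1, 8) = (1, -8 mod 29) = (1, 21).

(1, 21)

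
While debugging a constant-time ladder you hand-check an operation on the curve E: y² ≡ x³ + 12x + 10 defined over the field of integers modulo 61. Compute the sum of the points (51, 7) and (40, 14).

(51, 7) + (40, 14). λ = (14 - 7)/(40 - 51) ≡ 7/50 mod 61. 50⁻¹ ≡ 11 (mod 61), so λ ≡ 16.
  x = λ² - 51 - 40 = 256 - 91 ≡ 43; y = λ·(51 - 43) - 7 ≡ 60. → (43, 60)

(43, 60)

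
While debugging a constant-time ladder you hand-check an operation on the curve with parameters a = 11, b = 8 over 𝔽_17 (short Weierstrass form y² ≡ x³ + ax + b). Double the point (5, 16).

tangent at (5, 16): λ = (3·5² + 11)/(2·16) ≡ 1/15. 15⁻¹ ≡ 8 (mod 17) since 15·8 = 120 ≡ 1, so λ ≡ 1·8 ≡ 8.
  x = λ² - 5 - 5 = 64 - 10 ≡ 3; y = λ·(5 - 3) - 16 ≡ 0. → (3, 0)

(3, 0)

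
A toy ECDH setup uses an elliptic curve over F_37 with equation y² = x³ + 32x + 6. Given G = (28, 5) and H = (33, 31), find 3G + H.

(2, 35)

First 3G:
Repeated addition: build up to 3G.
2G: tangent at (28, 5): λ = (3·28² + 32)/(2·5) ≡ 16/10. 10⁻¹ ≡ 26 (mod 37) since 10·26 = 260 ≡ 1, so λ ≡ 16·26 ≡ 9.
  x = λ² - 28 - 28 = 81 - 56 ≡ 25; y = λ·(28 - 25) - 5 ≡ 22. → (25, 22)
3G: (25, 22) + (28, 5). λ = (5 - 22)/(28 - 25) ≡ 20/3 mod 37. 3⁻¹ ≡ 25 (mod 37), so λ ≡ 19.
  x = λ² - 25 - 28 = 361 - 53 ≡ 12; y = λ·(25 - 12) - 22 ≡ 3. → (12, 3)
3G = (12, 3).
Finally 3G + H:
(12, 3) + (33, 31). λ = (31 - 3)/(33 - 12) ≡ 28/21 mod 37. 21⁻¹ ≡ 30 (mod 37) since 21·30 = 630 ≡ 1, so λ ≡ 26.
  x = λ² - 12 - 33 = 676 - 45 ≡ 2; y = λ·(12 - 2) - 3 ≡ 35. → (2, 35)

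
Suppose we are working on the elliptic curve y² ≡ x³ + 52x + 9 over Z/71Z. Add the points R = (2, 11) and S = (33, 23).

(2, 11) + (33, 23). λ = (23 - 11)/(33 - 2) ≡ 12/31 mod 71. 31⁻¹ ≡ 55 (mod 71), so λ ≡ 21.
  x = λ² - 2 - 33 = 441 - 35 ≡ 51; y = λ·(2 - 51) - 11 ≡ 25. → (51, 25)

(51, 25)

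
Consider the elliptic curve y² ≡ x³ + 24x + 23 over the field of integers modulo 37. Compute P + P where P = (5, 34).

tangent at (5, 34): λ = (3·5² + 24)/(2·34) ≡ 25/31. 31⁻¹ ≡ 6 (mod 37) since 31·6 = 186 ≡ 1, so λ ≡ 25·6 ≡ 2.
  x = λ² - 5 - 5 = 4 - 10 ≡ 31; y = λ·(5 - 31) - 34 ≡ 25. → (31, 25)

(31, 25)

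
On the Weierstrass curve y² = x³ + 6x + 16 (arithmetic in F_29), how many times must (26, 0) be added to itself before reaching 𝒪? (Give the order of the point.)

2P: (26, 0) + (26, 0): same x and y₁ ≡ -y₂, so the sum is 𝒪.
2P = 𝒪, so the order is 2.

2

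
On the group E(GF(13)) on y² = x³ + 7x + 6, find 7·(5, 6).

(11, 7)

Write G = (5, 6).
Repeated addition: build up to 7G.
2G: tangent at (5, 6): λ = (3·5² + 7)/(2·6) ≡ 4/12. 12⁻¹ ≡ 12 (mod 13), so λ ≡ 4·12 ≡ 9.
  x = λ² - 5 - 5 = 81 - 10 ≡ 6; y = λ·(5 - 6) - 6 ≡ 11. → (6, 11)
3G: (6, 11) + (5, 6). λ = (6 - 11)/(5 - 6) ≡ 8/12 mod 13. 12⁻¹ ≡ 12 (mod 13), so λ ≡ 5.
  x = λ² - 6 - 5 = 25 - 11 ≡ 1; y = λ·(6 - 1) - 11 ≡ 1. → (1, 1)
4G: (1, 1) + (5, 6). λ = (6 - 1)/(5 - 1) ≡ 5/4 mod 13. 4⁻¹ ≡ 10 (mod 13), so λ ≡ 11.
  x = λ² - 1 - 5 = 121 - 6 ≡ 11; y = λ·(1 - 11) - 1 ≡ 6. → (11, 6)
5G: (11, 6) + (5, 6). λ = (6 - 6)/(5 - 11) ≡ 0/7 mod 13. 7⁻¹ ≡ 2 (mod 13) since 7·2 = 14 ≡ 1, so λ ≡ 0.
  x = λ² - 11 - 5 = 0 - 16 ≡ 10; y = λ·(11 - 10) - 6 ≡ 7. → (10, 7)
6G: (10, 7) + (5, 6). λ = (6 - 7)/(5 - 10) ≡ 12/8 mod 13. 8⁻¹ ≡ 5 (mod 13), so λ ≡ 8.
  x = λ² - 10 - 5 = 64 - 15 ≡ 10; y = λ·(10 - 10) - 7 ≡ 6. → (10, 6)
7G: (10, 6) + (5, 6). λ = (6 - 6)/(5 - 10) ≡ 0/8 mod 13. 8⁻¹ ≡ 5 (mod 13) since 8·5 = 40 ≡ 1, so λ ≡ 0.
  x = λ² - 10 - 5 = 0 - 15 ≡ 11; y = λ·(10 - 11) - 6 ≡ 7. → (11, 7)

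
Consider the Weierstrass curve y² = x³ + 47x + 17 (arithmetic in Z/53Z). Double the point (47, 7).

(11, 13)

tangent at (47, 7): λ = (3·47² + 47)/(2·7) ≡ 49/14. 14⁻¹ ≡ 19 (mod 53) since 14·19 = 266 ≡ 1, so λ ≡ 49·19 ≡ 30.
  x = λ² - 47 - 47 = 900 - 94 ≡ 11; y = λ·(47 - 11) - 7 ≡ 13. → (11, 13)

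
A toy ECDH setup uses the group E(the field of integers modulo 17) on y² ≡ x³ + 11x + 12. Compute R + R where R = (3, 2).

(12, 6)

tangent at (3, 2): λ = (3·3² + 11)/(2·2) ≡ 4/4. 4⁻¹ ≡ 13 (mod 17) since 4·13 = 52 ≡ 1, so λ ≡ 4·13 ≡ 1.
  x = λ² - 3 - 3 = 1 - 6 ≡ 12; y = λ·(3 - 12) - 2 ≡ 6. → (12, 6)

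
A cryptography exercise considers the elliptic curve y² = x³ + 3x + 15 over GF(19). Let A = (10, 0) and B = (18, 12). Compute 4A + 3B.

(18, 7)

First 4A:
Repeated addition: build up to 4A.
2A: (10, 0) + (10, 0): same x and y₁ ≡ -y₂, so the sum is ∞.
3A: ∞ + (10, 0) = (10, 0) (identity).
4A: (10, 0) + (10, 0): same x and y₁ ≡ -y₂, so the sum is ∞.
4A = ∞.
Next 3B:
Repeated addition: build up to 3B.
2B: tangent at (18, 12): λ = (3·18² + 3)/(2·12) ≡ 6/5. 5⁻¹ ≡ 4 (mod 19), so λ ≡ 6·4 ≡ 5.
  x = λ² - 18 - 18 = 25 - 36 ≡ 8; y = λ·(18 - 8) - 12 ≡ 0. → (8, 0)
3B: (8, 0) + (18, 12). λ = (12 - 0)/(18 - 8) ≡ 12/10 mod 19. 10⁻¹ ≡ 2 (mod 19), so λ ≡ 5.
  x = λ² - 8 - 18 = 25 - 26 ≡ 18; y = λ·(8 - 18) - 0 ≡ 7. → (18, 7)
3B = (18, 7).
Finally 4A + 3B:
∞ + (18, 7) = (18, 7) (identity).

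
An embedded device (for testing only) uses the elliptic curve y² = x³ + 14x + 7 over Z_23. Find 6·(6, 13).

(5, 8)

Write P = (6, 13).
Repeated addition: build up to 6P.
2P: tangent at (6, 13): λ = (3·6² + 14)/(2·13) ≡ 7/3. 3⁻¹ ≡ 8 (mod 23), so λ ≡ 7·8 ≡ 10.
  x = λ² - 6 - 6 = 100 - 12 ≡ 19; y = λ·(6 - 19) - 13 ≡ 18. → (19, 18)
3P: (19, 18) + (6, 13). λ = (13 - 18)/(6 - 19) ≡ 18/10 mod 23. 10⁻¹ ≡ 7 (mod 23), so λ ≡ 11.
  x = λ² - 19 - 6 = 121 - 25 ≡ 4; y = λ·(19 - 4) - 18 ≡ 9. → (4, 9)
4P: (4, 9) + (6, 13). λ = (13 - 9)/(6 - 4) ≡ 4/2 mod 23. 2⁻¹ ≡ 12 (mod 23) since 2·12 = 24 ≡ 1, so λ ≡ 2.
  x = λ² - 4 - 6 = 4 - 10 ≡ 17; y = λ·(4 - 17) - 9 ≡ 11. → (17, 11)
5P: (17, 11) + (6, 13). λ = (13 - 11)/(6 - 17) ≡ 2/12 mod 23. 12⁻¹ ≡ 2 (mod 23), so λ ≡ 4.
  x = λ² - 17 - 6 = 16 - 23 ≡ 16; y = λ·(17 - 16) - 11 ≡ 16. → (16, 16)
6P: (16, 16) + (6, 13). λ = (13 - 16)/(6 - 16) ≡ 20/13 mod 23. 13⁻¹ ≡ 16 (mod 23) since 13·16 = 208 ≡ 1, so λ ≡ 21.
  x = λ² - 16 - 6 = 441 - 22 ≡ 5; y = λ·(16 - 5) - 16 ≡ 8. → (5, 8)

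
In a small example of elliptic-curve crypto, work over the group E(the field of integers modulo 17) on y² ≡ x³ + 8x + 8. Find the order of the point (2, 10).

6

2P: tangent at (2, 10): λ = (3·2² + 8)/(2·10) ≡ 3/3. 3⁻¹ ≡ 6 (mod 17) since 3·6 = 18 ≡ 1, so λ ≡ 3·6 ≡ 1.
  x = λ² - 2 - 2 = 1 - 4 ≡ 14; y = λ·(2 - 14) - 10 ≡ 12. → (14, 12)
3P: (14, 12) + (2, 10). λ = (10 - 12)/(2 - 14) ≡ 15/5 mod 17. 5⁻¹ ≡ 7 (mod 17) since 5·7 = 35 ≡ 1, so λ ≡ 3.
  x = λ² - 14 - 2 = 9 - 16 ≡ 10; y = λ·(14 - 10) - 12 ≡ 0. → (10, 0)
4P: (10, 0) + (2, 10). λ = (10 - 0)/(2 - 10) ≡ 10/9 mod 17. 9⁻¹ ≡ 2 (mod 17), so λ ≡ 3.
  x = λ² - 10 - 2 = 9 - 12 ≡ 14; y = λ·(10 - 14) - 0 ≡ 5. → (14, 5)
5P: (14, 5) + (2, 10). λ = (10 - 5)/(2 - 14) ≡ 5/5 mod 17. 5⁻¹ ≡ 7 (mod 17), so λ ≡ 1.
  x = λ² - 14 - 2 = 1 - 16 ≡ 2; y = λ·(14 - 2) - 5 ≡ 7. → (2, 7)
6P: (2, 7) + (2, 10): same x and y₁ ≡ -y₂, so the sum is 𝒪.
6P = 𝒪, so the order is 6.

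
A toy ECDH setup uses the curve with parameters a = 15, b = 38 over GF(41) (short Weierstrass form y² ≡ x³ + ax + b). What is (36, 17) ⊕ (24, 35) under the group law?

(14, 32)

(36, 17) + (24, 35). λ = (35 - 17)/(24 - 36) ≡ 18/29 mod 41. 29⁻¹ ≡ 17 (mod 41), so λ ≡ 19.
  x = λ² - 36 - 24 = 361 - 60 ≡ 14; y = λ·(36 - 14) - 17 ≡ 32. → (14, 32)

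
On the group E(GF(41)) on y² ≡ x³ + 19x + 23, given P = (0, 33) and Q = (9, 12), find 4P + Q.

(34, 11)

First 4P:
Repeated addition: build up to 4P.
2P: tangent at (0, 33): λ = (3·0² + 19)/(2·33) ≡ 19/25. 25⁻¹ ≡ 23 (mod 41) since 25·23 = 575 ≡ 1, so λ ≡ 19·23 ≡ 27.
  x = λ² - 0 - 0 = 729 - 0 ≡ 32; y = λ·(0 - 32) - 33 ≡ 5. → (32, 5)
3P: (32, 5) + (0, 33). λ = (33 - 5)/(0 - 32) ≡ 28/9 mod 41. 9⁻¹ ≡ 32 (mod 41), so λ ≡ 35.
  x = λ² - 32 - 0 = 1225 - 32 ≡ 4; y = λ·(32 - 4) - 5 ≡ 32. → (4, 32)
4P: (4, 32) + (0, 33). λ = (33 - 32)/(0 - 4) ≡ 1/37 mod 41. 37⁻¹ ≡ 10 (mod 41) since 37·10 = 370 ≡ 1, so λ ≡ 10.
  x = λ² - 4 - 0 = 100 - 4 ≡ 14; y = λ·(4 - 14) - 32 ≡ 32. → (14, 32)
4P = (14, 32).
Finally 4P + Q:
(14, 32) + (9, 12). λ = (12 - 32)/(9 - 14) ≡ 21/36 mod 41. 36⁻¹ ≡ 8 (mod 41), so λ ≡ 4.
  x = λ² - 14 - 9 = 16 - 23 ≡ 34; y = λ·(14 - 34) - 32 ≡ 11. → (34, 11)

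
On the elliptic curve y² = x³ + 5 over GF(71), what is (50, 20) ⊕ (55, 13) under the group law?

(50, 20) + (55, 13). λ = (13 - 20)/(55 - 50) ≡ 64/5 mod 71. 5⁻¹ ≡ 57 (mod 71) since 5·57 = 285 ≡ 1, so λ ≡ 27.
  x = λ² - 50 - 55 = 729 - 105 ≡ 56; y = λ·(50 - 56) - 20 ≡ 31. → (56, 31)

(56, 31)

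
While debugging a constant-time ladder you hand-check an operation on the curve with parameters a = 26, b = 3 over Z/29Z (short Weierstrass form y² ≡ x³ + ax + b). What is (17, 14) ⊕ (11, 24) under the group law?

(17, 14) + (11, 24). λ = (24 - 14)/(11 - 17) ≡ 10/23 mod 29. 23⁻¹ ≡ 24 (mod 29) since 23·24 = 552 ≡ 1, so λ ≡ 8.
  x = λ² - 17 - 11 = 64 - 28 ≡ 7; y = λ·(17 - 7) - 14 ≡ 8. → (7, 8)

(7, 8)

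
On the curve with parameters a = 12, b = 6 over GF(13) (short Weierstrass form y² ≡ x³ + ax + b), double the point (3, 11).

(7, 2)

tangent at (3, 11): λ = (3·3² + 12)/(2·11) ≡ 0/9. 9⁻¹ ≡ 3 (mod 13), so λ ≡ 0·3 ≡ 0.
  x = λ² - 3 - 3 = 0 - 6 ≡ 7; y = λ·(3 - 7) - 11 ≡ 2. → (7, 2)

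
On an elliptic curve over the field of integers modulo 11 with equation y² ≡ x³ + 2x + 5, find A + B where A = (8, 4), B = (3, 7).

(8, 4) + (3, 7). λ = (7 - 4)/(3 - 8) ≡ 3/6 mod 11. 6⁻¹ ≡ 2 (mod 11), so λ ≡ 6.
  x = λ² - 8 - 3 = 36 - 11 ≡ 3; y = λ·(8 - 3) - 4 ≡ 4. → (3, 4)

(3, 4)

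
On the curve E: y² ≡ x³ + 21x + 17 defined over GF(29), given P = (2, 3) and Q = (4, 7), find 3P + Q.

(12, 24)

First 3P:
Repeated addition: build up to 3P.
2P: tangent at (2, 3): λ = (3·2² + 21)/(2·3) ≡ 4/6. 6⁻¹ ≡ 5 (mod 29), so λ ≡ 4·5 ≡ 20.
  x = λ² - 2 - 2 = 400 - 4 ≡ 19; y = λ·(2 - 19) - 3 ≡ 5. → (19, 5)
3P: (19, 5) + (2, 3). λ = (3 - 5)/(2 - 19) ≡ 27/12 mod 29. 12⁻¹ ≡ 17 (mod 29) since 12·17 = 204 ≡ 1, so λ ≡ 24.
  x = λ² - 19 - 2 = 576 - 21 ≡ 4; y = λ·(19 - 4) - 5 ≡ 7. → (4, 7)
3P = (4, 7).
Finally 3P + Q:
tangent at (4, 7): λ = (3·4² + 21)/(2·7) ≡ 11/14. 14⁻¹ ≡ 27 (mod 29) since 14·27 = 378 ≡ 1, so λ ≡ 11·27 ≡ 7.
  x = λ² - 4 - 4 = 49 - 8 ≡ 12; y = λ·(4 - 12) - 7 ≡ 24. → (12, 24)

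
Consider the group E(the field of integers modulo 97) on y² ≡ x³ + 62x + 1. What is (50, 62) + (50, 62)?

tangent at (50, 62): λ = (3·50² + 62)/(2·62) ≡ 93/27. 27⁻¹ ≡ 18 (mod 97), so λ ≡ 93·18 ≡ 25.
  x = λ² - 50 - 50 = 625 - 100 ≡ 40; y = λ·(50 - 40) - 62 ≡ 91. → (40, 91)

(40, 91)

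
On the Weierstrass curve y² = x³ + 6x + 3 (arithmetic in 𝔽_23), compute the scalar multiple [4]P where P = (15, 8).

(18, 3)

Double-and-add on 4 = (100)₂. Start with P = (15, 8) for the leading 1-bit.
double: tangent at (15, 8): λ = (3·15² + 6)/(2·8) ≡ 14/16. 16⁻¹ ≡ 13 (mod 23) since 16·13 = 208 ≡ 1, so λ ≡ 14·13 ≡ 21.
  x = λ² - 15 - 15 = 441 - 30 ≡ 20; y = λ·(15 - 20) - 8 ≡ 2. → (20, 2)
double: tangent at (20, 2): λ = (3·20² + 6)/(2·2) ≡ 10/4. 4⁻¹ ≡ 6 (mod 23), so λ ≡ 10·6 ≡ 14.
  x = λ² - 20 - 20 = 196 - 40 ≡ 18; y = λ·(20 - 18) - 2 ≡ 3. → (18, 3)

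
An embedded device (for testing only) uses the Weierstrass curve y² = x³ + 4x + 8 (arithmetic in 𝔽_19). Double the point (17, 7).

(15, 17)

tangent at (17, 7): λ = (3·17² + 4)/(2·7) ≡ 16/14. 14⁻¹ ≡ 15 (mod 19), so λ ≡ 16·15 ≡ 12.
  x = λ² - 17 - 17 = 144 - 34 ≡ 15; y = λ·(17 - 15) - 7 ≡ 17. → (15, 17)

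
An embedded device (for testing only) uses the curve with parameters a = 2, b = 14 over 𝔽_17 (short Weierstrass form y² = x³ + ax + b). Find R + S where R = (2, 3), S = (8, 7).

(15, 11)

(2, 3) + (8, 7). λ = (7 - 3)/(8 - 2) ≡ 4/6 mod 17. 6⁻¹ ≡ 3 (mod 17) since 6·3 = 18 ≡ 1, so λ ≡ 12.
  x = λ² - 2 - 8 = 144 - 10 ≡ 15; y = λ·(2 - 15) - 3 ≡ 11. → (15, 11)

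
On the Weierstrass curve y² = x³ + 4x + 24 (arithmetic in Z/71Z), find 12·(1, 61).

(33, 5)

Write Q = (1, 61).
Double-and-add on 12 = (1100)₂. Start with Q = (1, 61) for the leading 1-bit.
double: tangent at (1, 61): λ = (3·1² + 4)/(2·61) ≡ 7/51. 51⁻¹ ≡ 39 (mod 71) since 51·39 = 1989 ≡ 1, so λ ≡ 7·39 ≡ 60.
  x = λ² - 1 - 1 = 3600 - 2 ≡ 48; y = λ·(1 - 48) - 61 ≡ 30. → (48, 30)
add Q: (48, 30) + (1, 61). λ = (61 - 30)/(1 - 48) ≡ 31/24 mod 71. 24⁻¹ ≡ 3 (mod 71) since 24·3 = 72 ≡ 1, so λ ≡ 22.
  x = λ² - 48 - 1 = 484 - 49 ≡ 9; y = λ·(48 - 9) - 30 ≡ 47. → (9, 47)
double: tangent at (9, 47): λ = (3·9² + 4)/(2·47) ≡ 34/23. 23⁻¹ ≡ 34 (mod 71) since 23·34 = 782 ≡ 1, so λ ≡ 34·34 ≡ 20.
  x = λ² - 9 - 9 = 400 - 18 ≡ 27; y = λ·(9 - 27) - 47 ≡ 19. → (27, 19)
double: tangent at (27, 19): λ = (3·27² + 4)/(2·19) ≡ 61/38. 38⁻¹ ≡ 43 (mod 71) since 38·43 = 1634 ≡ 1, so λ ≡ 61·43 ≡ 67.
  x = λ² - 27 - 27 = 4489 - 54 ≡ 33; y = λ·(27 - 33) - 19 ≡ 5. → (33, 5)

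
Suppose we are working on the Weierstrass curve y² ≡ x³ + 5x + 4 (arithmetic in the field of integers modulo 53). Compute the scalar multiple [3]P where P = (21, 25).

(44, 48)

Repeated addition: build up to 3P.
2P: tangent at (21, 25): λ = (3·21² + 5)/(2·25) ≡ 3/50. 50⁻¹ ≡ 35 (mod 53) since 50·35 = 1750 ≡ 1, so λ ≡ 3·35 ≡ 52.
  x = λ² - 21 - 21 = 2704 - 42 ≡ 12; y = λ·(21 - 12) - 25 ≡ 19. → (12, 19)
3P: (12, 19) + (21, 25). λ = (25 - 19)/(21 - 12) ≡ 6/9 mod 53. 9⁻¹ ≡ 6 (mod 53) since 9·6 = 54 ≡ 1, so λ ≡ 36.
  x = λ² - 12 - 21 = 1296 - 33 ≡ 44; y = λ·(12 - 44) - 19 ≡ 48. → (44, 48)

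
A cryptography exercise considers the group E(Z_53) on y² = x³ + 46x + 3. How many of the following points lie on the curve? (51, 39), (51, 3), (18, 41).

(51, 39): 39² ≡ 37, rhs ≡ 9 → off.
(51, 3): 3² ≡ 9, rhs ≡ 9 → on.
(18, 41): 41² ≡ 38, rhs ≡ 38 → on.

2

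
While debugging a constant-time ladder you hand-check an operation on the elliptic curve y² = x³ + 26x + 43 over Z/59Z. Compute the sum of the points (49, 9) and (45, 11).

(39, 45)

(49, 9) + (45, 11). λ = (11 - 9)/(45 - 49) ≡ 2/55 mod 59. 55⁻¹ ≡ 44 (mod 59), so λ ≡ 29.
  x = λ² - 49 - 45 = 841 - 94 ≡ 39; y = λ·(49 - 39) - 9 ≡ 45. → (39, 45)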